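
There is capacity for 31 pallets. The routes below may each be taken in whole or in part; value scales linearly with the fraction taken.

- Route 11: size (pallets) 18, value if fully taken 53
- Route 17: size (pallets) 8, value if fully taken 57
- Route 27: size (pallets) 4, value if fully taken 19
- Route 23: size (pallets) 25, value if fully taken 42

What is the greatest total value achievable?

Rank by value-to-size ratio: Route 17 57/8≈7.12, Route 27 19/4≈4.75, Route 11 53/18≈2.94, Route 23 42/25≈1.68.
Take all of Route 17 (8 pallets, value 57) → 23 pallets left.
Route 27: take in full, 4 pallets for value 19 → 19 left.
All 18 pallets of Route 11 fit (value 53) → 1 remain.
Only 1 pallets remain; take 1/25 of Route 23 for value 42×1/25 = 1.68.
Total value = 130.68.

130.68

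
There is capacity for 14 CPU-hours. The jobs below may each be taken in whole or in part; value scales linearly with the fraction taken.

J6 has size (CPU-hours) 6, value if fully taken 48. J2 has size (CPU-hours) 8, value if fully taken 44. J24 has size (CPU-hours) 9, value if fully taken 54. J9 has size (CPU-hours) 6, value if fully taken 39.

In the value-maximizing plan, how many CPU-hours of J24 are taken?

Best value per unit of size first: J6 48/6≈8, J9 39/6≈6.5, J24 54/9≈6, J2 44/8≈5.5.
Take all of J6 (6 CPU-hours, value 48) → 8 CPU-hours left.
J9: take in full, 6 CPU-hours for value 39 → 2 left.
Fill the last 2 CPU-hours with part of J24: 2/9 of it earns 12.

2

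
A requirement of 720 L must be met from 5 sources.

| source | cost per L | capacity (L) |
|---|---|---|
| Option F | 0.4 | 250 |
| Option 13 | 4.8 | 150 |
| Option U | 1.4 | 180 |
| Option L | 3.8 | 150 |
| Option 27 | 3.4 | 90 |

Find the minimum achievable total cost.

1468

Cheapest first:
Take 250 from Option F at 0.4 — need 470 more.
Option U at 1.4: take all 180 L — 290 still needed.
Take 90 from Option 27 at 3.4 — need 200 more.
Option L (3.8): use full 150 — 50 L to go.
Option 13 at 4.8: take 50 of its 150 — requirement met.
Cost = 250×0.4 + 180×1.4 + 90×3.4 + 150×3.8 + 50×4.8 = 1468.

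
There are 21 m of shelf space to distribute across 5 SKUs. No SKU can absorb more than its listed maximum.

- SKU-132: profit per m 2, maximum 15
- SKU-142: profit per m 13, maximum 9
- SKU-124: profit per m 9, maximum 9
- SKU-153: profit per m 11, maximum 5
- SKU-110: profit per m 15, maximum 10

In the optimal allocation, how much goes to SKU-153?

2

Order the SKUs by profit per m: SKU-110 15 > SKU-142 13 > SKU-153 11 > SKU-124 9 > SKU-132 2.
SKU-110: +10 to 10 (cap) ; 11 left.
Give SKU-142 9 to hit its cap of 9 ; 2 left.
Only 2 left; SKU-153 takes them to reach 2.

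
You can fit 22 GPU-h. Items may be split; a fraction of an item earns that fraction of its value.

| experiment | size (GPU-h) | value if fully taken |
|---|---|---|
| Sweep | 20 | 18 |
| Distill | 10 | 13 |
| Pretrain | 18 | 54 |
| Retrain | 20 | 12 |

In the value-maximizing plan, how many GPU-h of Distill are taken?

Rank by value-to-size ratio: Pretrain 54/18≈3, Distill 13/10≈1.3, Sweep 18/20≈0.9, Retrain 12/20≈0.6.
Pretrain: take in full, 18 GPU-h for value 54 ; 4 left.
Fill the last 4 GPU-h with part of Distill: 4/10 of it earns 5.2.

4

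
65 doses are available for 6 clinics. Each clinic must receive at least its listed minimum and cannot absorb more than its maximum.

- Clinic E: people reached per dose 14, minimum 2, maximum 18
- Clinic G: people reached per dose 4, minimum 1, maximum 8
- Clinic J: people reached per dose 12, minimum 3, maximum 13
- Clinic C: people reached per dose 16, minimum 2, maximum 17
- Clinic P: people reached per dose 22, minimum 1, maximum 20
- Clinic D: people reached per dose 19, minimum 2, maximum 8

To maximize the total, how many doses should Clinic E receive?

16

Meeting every minimum uses 2+1+3+2+1+2 = 11 doses, leaving 54.
Highest people reached per dose first: Clinic P 22 > Clinic D 19 > Clinic C 16 > Clinic E 14 > Clinic J 12 > Clinic G 4.
Give Clinic P 19 more to hit its cap of 20 ; 35 left.
Give Clinic D 6 more to hit its cap of 8 ; 29 left.
Give Clinic C 15 more to hit its cap of 17 ; 14 left.
Clinic E has room for 16 more but only 14 remain, so it gets 16.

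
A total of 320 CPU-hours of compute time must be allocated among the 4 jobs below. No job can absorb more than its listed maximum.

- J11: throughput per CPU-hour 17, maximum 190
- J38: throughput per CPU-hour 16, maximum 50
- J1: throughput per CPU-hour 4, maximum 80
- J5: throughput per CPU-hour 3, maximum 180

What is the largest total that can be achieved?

4350

Rank by throughput per CPU-hour: J11 17 > J38 16 > J1 4 > J5 3.
J11 takes 190 to reach its cap of 190 — 130 left.
J38 takes 50 to reach its cap of 50 — 80 left.
J1 takes 80 to reach its cap of 80 — 0 left.
Total = 17×190 + 16×50 + 4×80 = 4350.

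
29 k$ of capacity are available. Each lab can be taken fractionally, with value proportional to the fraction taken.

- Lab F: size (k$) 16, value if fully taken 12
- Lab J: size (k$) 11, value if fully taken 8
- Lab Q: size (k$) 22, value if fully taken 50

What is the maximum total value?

55.25

Sort by value density: Lab Q 50/22≈2.27, Lab F 12/16≈0.75, Lab J 8/11≈0.727.
Take all of Lab Q (22 k$, value 50) ; 7 k$ left.
7 k$ left: a 7/16 share of Lab F gives 12×7/16 = 5.25.
Total value = 55.25.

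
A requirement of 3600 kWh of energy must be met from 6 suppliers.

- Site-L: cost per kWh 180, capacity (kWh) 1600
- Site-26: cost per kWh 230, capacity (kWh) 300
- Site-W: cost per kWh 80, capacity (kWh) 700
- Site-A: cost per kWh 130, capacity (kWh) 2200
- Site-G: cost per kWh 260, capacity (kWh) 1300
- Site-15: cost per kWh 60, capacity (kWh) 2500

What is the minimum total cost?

258000

Cheapest first:
Site-15 at 60: take all 2500 kWh — 1100 still needed.
Site-W (80): use full 700 — 400 kWh to go.
Take 400 from Site-A at 130 to finish.
Site-L, Site-26, Site-G: unused.
Cost = 2500×60 + 700×80 + 400×130 = 258000.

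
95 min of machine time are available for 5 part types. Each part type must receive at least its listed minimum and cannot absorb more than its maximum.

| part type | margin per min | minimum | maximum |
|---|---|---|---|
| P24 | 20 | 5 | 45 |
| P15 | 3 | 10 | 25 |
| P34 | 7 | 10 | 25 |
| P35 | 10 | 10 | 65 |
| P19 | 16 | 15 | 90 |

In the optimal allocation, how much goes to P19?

20

Meeting every minimum uses 5+10+10+10+15 = 50 min, leaving 45.
Highest margin per min first: P24 20 > P19 16 > P35 10 > P34 7 > P15 3.
Give P24 40 more to hit its cap of 45 ; 5 left.
Only 5 left; P19 takes them to reach 20.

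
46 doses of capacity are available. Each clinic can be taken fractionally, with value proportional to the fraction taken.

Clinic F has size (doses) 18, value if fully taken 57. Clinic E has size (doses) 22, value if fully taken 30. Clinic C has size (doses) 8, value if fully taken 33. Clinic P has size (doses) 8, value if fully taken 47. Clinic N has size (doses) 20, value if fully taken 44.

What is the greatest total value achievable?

Sort by value density: Clinic P 47/8≈5.88, Clinic C 33/8≈4.12, Clinic F 57/18≈3.17, Clinic N 44/20≈2.2, Clinic E 30/22≈1.36.
All 8 doses of Clinic P fit (value 47) → 38 remain.
All 8 doses of Clinic C fit (value 33) → 30 remain.
Take all of Clinic F (18 doses, value 57) → 12 doses left.
Only 12 doses remain; take 12/20 of Clinic N for value 44×12/20 = 26.4.
Total value = 163.4.

163.4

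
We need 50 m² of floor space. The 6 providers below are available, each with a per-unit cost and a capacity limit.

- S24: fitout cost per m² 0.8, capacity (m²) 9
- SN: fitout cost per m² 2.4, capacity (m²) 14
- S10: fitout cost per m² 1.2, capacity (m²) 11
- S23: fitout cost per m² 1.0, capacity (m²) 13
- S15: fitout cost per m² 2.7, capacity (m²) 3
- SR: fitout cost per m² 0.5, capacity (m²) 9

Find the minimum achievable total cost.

Cheapest first:
SR at 0.5: take all 9 m² — 41 still needed.
S24 at 0.8: take all 9 m² — 32 still needed.
S23 (1.0): use full 13 — 19 m² to go.
S10 at 1.2: take all 11 m² — 8 still needed.
SN (2.4): take the remaining 8 — done.
S15: unused.
Cost = 9×0.5 + 9×0.8 + 13×1.0 + 11×1.2 + 8×2.4 = 57.1.

57.1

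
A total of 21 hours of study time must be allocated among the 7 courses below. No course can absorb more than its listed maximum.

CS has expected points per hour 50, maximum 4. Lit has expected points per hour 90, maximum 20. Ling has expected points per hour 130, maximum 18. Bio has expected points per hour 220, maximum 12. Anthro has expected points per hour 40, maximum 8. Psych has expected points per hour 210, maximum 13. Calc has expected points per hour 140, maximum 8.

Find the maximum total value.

4530

Rank by expected points per hour: Bio 220 > Psych 210 > Calc 140 > Ling 130 > Lit 90 > CS 50 > Anthro 40.
Bio takes 12 to reach its cap of 12 — 9 left.
Psych has room for 13 but only 9 remain, so it gets 9.
Total = 220×12 + 210×9 = 4530.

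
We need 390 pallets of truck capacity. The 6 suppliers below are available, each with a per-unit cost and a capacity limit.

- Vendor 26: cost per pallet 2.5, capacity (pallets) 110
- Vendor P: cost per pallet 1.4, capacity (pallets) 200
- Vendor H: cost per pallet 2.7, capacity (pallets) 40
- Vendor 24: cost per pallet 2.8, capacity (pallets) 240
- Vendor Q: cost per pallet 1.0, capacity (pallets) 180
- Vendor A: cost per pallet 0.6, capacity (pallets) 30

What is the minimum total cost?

Use suppliers in increasing cost order.
Take 30 from Vendor A at 0.6 ; need 360 more.
Take 180 from Vendor Q at 1.0 ; need 180 more.
Vendor P (1.4): take the remaining 180 ; done.
Vendor 26, Vendor H, Vendor 24: unused.
Cost = 30×0.6 + 180×1.0 + 180×1.4 = 450.

450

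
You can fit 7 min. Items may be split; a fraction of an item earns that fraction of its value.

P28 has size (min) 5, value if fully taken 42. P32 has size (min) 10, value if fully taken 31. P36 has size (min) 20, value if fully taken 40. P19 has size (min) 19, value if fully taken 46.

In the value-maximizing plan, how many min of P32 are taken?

Sort by value density: P28 42/5≈8.4, P32 31/10≈3.1, P19 46/19≈2.42, P36 40/20≈2.
All 5 min of P28 fit (value 42) → 2 remain.
Fill the last 2 min with part of P32: 2/10 of it earns 6.2.

2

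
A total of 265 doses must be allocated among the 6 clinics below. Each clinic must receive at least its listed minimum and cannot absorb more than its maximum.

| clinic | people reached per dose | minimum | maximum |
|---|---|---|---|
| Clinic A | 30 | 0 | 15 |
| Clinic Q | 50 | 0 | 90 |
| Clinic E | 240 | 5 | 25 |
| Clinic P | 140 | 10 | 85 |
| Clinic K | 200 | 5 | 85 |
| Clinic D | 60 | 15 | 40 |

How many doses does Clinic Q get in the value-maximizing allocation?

30

Meeting every minimum uses 0+0+5+10+5+15 = 35 doses, leaving 230.
Order the clinics by people reached per dose: Clinic E 240 > Clinic K 200 > Clinic P 140 > Clinic D 60 > Clinic Q 50 > Clinic A 30.
Clinic E: +20 to 25 (cap) ; 210 left.
Give Clinic K 80 more to hit its cap of 85 ; 130 left.
Clinic P takes 75 more to reach its cap of 85 ; 55 left.
Clinic D: +25 to 40 (cap) ; 30 left.
Clinic Q: +30 (room for 90) → 30. Pool exhausted.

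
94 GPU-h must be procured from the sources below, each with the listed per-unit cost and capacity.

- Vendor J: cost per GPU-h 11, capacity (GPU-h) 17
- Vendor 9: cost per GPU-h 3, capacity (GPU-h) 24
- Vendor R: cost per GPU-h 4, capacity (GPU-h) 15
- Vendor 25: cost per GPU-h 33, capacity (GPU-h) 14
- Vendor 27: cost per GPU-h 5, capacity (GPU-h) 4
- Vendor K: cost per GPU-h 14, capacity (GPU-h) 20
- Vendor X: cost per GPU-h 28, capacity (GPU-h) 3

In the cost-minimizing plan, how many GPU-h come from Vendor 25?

Use sources in increasing cost order.
Vendor 9 (3): use full 24 — 70 GPU-h to go.
Vendor R at 4: take all 15 GPU-h — 55 still needed.
Take 4 from Vendor 27 at 5 — need 51 more.
Vendor J at 11: take all 17 GPU-h — 34 still needed.
Take 20 from Vendor K at 14 — need 14 more.
Vendor X (28): use full 3 — 11 GPU-h to go.
Take 11 from Vendor 25 at 33 to finish.

11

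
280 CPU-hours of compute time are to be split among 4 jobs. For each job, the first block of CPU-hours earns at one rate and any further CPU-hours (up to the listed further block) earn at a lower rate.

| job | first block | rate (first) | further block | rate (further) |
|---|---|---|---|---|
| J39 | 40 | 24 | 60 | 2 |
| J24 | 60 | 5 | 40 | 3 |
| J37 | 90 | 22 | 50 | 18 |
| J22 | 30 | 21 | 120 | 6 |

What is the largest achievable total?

4890

Order all 8 blocks by rate: J39/T1 24 > J37/T1 22 > J22/T1 21 > J37/T2 18 > J22/T2 6 > J24/T1 5 > J24/T2 3 > J39/T2 2.
Fill J39 T1 block (40 at 24) ; 240 left.
J37 T1 at 22: fill all 90 ; 150 left.
J22/T1 (21): +30 ; 120 left.
Fill J37 T2 block (50 at 18) ; 70 left.
70 remain; put them into J22 T2 at 6.
Total = 24×40 + 22×90 + 21×30 + 18×50 + 6×70 = 4890.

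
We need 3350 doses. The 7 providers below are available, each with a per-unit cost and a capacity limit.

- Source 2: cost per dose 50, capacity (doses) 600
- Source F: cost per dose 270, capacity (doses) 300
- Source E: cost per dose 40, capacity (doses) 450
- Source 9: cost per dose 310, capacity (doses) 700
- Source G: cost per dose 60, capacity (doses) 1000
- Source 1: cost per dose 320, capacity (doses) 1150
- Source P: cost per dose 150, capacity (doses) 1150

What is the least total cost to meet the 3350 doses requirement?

Cheapest first:
Source E at 40: take all 450 doses — 2900 still needed.
Take 600 from Source 2 at 50 — need 2300 more.
Source G (60): use full 1000 — 1300 doses to go.
Source P at 150: take all 1150 doses — 150 still needed.
Take 150 from Source F at 270 to finish.
Source 9, Source 1: unused.
Cost = 450×40 + 600×50 + 1000×60 + 1150×150 + 150×270 = 321000.

321000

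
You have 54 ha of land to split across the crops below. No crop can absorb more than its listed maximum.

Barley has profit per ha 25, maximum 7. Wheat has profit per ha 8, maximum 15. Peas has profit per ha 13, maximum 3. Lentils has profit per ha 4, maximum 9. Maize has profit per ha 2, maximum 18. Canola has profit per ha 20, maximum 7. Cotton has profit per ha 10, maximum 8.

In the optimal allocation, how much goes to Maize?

5

Order the crops by profit per ha: Barley 25 > Canola 20 > Peas 13 > Cotton 10 > Wheat 8 > Lentils 4 > Maize 2.
Barley: +7 to 7 (cap) ; 47 left.
Give Canola 7 to hit its cap of 7 ; 40 left.
Give Peas 3 to hit its cap of 3 ; 37 left.
Cotton: +8 to 8 (cap) ; 29 left.
Wheat takes 15 to reach its cap of 15 ; 14 left.
Give Lentils 9 to hit its cap of 9 ; 5 left.
Only 5 left; Maize takes them to reach 5.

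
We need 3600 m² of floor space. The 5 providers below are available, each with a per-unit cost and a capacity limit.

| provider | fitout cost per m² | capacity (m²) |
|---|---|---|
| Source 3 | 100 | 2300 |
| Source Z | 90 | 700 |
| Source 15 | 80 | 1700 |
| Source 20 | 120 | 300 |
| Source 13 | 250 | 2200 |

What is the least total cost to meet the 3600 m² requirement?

319000

Fill from the cheapest provider first.
Take 1700 from Source 15 at 80 → need 1900 more.
Take 700 from Source Z at 90 → need 1200 more.
Source 3 (100): take the remaining 1200 → done.
Source 20, Source 13: unused.
Cost = 1700×80 + 700×90 + 1200×100 = 319000.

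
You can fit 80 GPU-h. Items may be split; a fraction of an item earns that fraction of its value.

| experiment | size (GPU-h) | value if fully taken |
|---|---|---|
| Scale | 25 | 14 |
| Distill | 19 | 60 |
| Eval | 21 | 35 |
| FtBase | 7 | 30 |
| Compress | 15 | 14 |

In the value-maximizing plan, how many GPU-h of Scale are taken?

18

Best value per unit of size first: FtBase 30/7≈4.29, Distill 60/19≈3.16, Eval 35/21≈1.67, Compress 14/15≈0.933, Scale 14/25≈0.56.
FtBase: take in full, 7 GPU-h for value 30 — 73 left.
Take all of Distill (19 GPU-h, value 60) — 54 GPU-h left.
All 21 GPU-h of Eval fit (value 35) — 33 remain.
All 15 GPU-h of Compress fit (value 14) — 18 remain.
Only 18 GPU-h remain; take 18/25 of Scale for value 14×18/25 = 10.08.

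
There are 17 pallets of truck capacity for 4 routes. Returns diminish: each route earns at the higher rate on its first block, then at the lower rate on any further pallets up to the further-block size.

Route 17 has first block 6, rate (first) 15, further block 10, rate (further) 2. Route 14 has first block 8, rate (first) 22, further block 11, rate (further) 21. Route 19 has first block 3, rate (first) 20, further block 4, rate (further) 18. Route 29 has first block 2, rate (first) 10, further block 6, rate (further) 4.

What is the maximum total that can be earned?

365

Order all 8 blocks by rate: Route 14/tier1 22 > Route 14/tier2 21 > Route 19/tier1 20 > Route 19/tier2 18 > Route 17/tier1 15 > Route 29/tier1 10 > Route 29/tier2 4 > Route 17/tier2 2.
Fill Route 14 tier1 block (8 at 22) — 9 left.
Route 14 tier2 at 21: only 9 left, fill 9.
Total = 22×8 + 21×9 = 365.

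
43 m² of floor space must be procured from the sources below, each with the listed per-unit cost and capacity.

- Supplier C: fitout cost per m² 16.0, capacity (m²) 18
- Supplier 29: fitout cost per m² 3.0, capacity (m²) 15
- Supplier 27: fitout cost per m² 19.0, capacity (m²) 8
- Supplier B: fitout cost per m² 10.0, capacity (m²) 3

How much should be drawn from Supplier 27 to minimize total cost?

7

Use sources in increasing cost order.
Supplier 29 at 3.0: take all 15 m² ; 28 still needed.
Take 3 from Supplier B at 10.0 ; need 25 more.
Take 18 from Supplier C at 16.0 ; need 7 more.
Take 7 from Supplier 27 at 19.0 to finish.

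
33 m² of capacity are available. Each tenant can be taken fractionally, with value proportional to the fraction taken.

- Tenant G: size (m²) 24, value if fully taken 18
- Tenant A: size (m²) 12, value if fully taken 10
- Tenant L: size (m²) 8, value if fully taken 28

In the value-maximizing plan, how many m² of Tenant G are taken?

13

Sort by value density: Tenant L 28/8≈3.5, Tenant A 10/12≈0.833, Tenant G 18/24≈0.75.
Take all of Tenant L (8 m², value 28) ; 25 m² left.
Take all of Tenant A (12 m², value 10) ; 13 m² left.
13 m² left: a 13/24 share of Tenant G gives 18×13/24 = 9.75.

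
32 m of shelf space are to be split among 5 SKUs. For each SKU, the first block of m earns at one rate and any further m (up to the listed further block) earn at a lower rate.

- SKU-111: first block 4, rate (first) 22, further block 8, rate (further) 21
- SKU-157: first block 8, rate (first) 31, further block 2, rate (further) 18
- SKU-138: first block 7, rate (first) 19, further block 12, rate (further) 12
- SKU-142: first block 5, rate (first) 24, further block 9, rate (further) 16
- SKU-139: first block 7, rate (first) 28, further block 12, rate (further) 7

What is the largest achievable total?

Treat each block as its own option and order by rate: SKU-157/first 31 > SKU-139/first 28 > SKU-142/first 24 > SKU-111/first 22 > SKU-111/second 21 > SKU-138/first 19 > SKU-157/second 18 > SKU-142/second 16 > SKU-138/second 12 > SKU-139/second 7.
SKU-157/first (31): +8 → 24 left.
Fill SKU-139 first block (7 at 28) → 17 left.
SKU-142/first (24): +5 → 12 left.
SKU-111 first at 22: fill all 4 → 8 left.
SKU-111 second at 21: fill all 8 → 0 left.
Total = 31×8 + 28×7 + 24×5 + 22×4 + 21×8 = 820.

820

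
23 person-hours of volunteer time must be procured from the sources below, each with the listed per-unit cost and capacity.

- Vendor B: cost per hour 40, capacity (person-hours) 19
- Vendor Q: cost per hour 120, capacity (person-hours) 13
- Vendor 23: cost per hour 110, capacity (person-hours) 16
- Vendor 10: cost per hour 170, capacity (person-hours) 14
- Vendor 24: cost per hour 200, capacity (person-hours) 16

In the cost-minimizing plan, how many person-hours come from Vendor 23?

4

Use sources in increasing cost order.
Vendor B at 40: take all 19 person-hours ; 4 still needed.
Take 4 from Vendor 23 at 110 to finish.
Vendor Q, Vendor 10, Vendor 24: unused.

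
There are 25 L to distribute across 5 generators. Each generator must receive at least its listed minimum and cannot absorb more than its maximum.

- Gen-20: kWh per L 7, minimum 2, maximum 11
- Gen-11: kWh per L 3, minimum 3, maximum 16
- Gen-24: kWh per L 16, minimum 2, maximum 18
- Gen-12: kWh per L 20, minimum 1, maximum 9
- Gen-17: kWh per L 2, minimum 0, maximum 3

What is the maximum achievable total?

Meeting every minimum uses 2+3+2+1+0 = 8 L, leaving 17.
Highest kWh per L first: Gen-12 20 > Gen-24 16 > Gen-20 7 > Gen-11 3 > Gen-17 2.
Gen-12: +8 to 9 (cap) → 9 left.
Only 9 left; Gen-24 takes them to reach 11.
Total = 7×2 + 3×3 + 16×11 + 20×9 = 379.

379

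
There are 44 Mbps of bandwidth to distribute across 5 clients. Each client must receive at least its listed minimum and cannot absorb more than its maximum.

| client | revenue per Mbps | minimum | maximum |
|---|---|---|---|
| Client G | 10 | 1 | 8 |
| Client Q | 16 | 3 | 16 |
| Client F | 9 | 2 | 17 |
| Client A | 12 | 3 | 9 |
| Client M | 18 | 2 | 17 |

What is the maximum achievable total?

Meeting every minimum uses 1+3+2+3+2 = 11 Mbps, leaving 33.
Highest revenue per Mbps first: Client M 18 > Client Q 16 > Client A 12 > Client G 10 > Client F 9.
Client M takes 15 more to reach its cap of 17 → 18 left.
Client Q takes 13 more to reach its cap of 16 → 5 left.
Only 5 left; Client A takes them to reach 8.
Total = 10×1 + 16×16 + 9×2 + 12×8 + 18×17 = 686.

686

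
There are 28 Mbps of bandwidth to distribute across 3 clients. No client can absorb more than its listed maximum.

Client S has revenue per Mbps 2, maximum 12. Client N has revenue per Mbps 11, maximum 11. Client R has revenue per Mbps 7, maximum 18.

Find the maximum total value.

240

Rank by revenue per Mbps: Client N 11 > Client R 7 > Client S 2.
Client N takes 11 to reach its cap of 11 → 17 left.
Only 17 left; Client R takes them to reach 17.
Total = 11×11 + 7×17 = 240.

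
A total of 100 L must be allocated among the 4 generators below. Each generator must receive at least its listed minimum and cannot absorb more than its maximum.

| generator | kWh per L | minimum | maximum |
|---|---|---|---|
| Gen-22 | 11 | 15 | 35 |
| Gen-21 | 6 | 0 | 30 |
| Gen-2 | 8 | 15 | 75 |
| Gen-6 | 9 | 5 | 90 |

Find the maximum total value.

Meeting every minimum uses 15+0+15+5 = 35 L, leaving 65.
Order the generators by kWh per L: Gen-22 11 > Gen-6 9 > Gen-2 8 > Gen-21 6.
Give Gen-22 20 more to hit its cap of 35 → 45 left.
Gen-6: +45 (room for 85) → 50. Pool exhausted.
Total = 11×35 + 8×15 + 9×50 = 955.

955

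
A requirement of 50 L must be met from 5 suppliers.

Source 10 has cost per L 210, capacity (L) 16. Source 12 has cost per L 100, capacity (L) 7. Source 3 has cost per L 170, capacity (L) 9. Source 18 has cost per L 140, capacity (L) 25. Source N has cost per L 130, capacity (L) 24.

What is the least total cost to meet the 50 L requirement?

6480

Use suppliers in increasing cost order.
Take 7 from Source 12 at 100 → need 43 more.
Take 24 from Source N at 130 → need 19 more.
Take 19 from Source 18 at 140 to finish.
Source 3, Source 10: unused.
Cost = 7×100 + 24×130 + 19×140 = 6480.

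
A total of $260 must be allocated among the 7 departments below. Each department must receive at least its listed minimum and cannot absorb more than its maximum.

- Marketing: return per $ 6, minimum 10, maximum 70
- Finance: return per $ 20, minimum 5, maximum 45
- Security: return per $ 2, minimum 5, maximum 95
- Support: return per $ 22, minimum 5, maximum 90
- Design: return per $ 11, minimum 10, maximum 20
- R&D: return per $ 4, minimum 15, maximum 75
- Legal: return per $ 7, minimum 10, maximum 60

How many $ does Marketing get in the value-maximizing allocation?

25

Meeting every minimum uses 10+5+5+5+10+15+10 = 60 $, leaving 200.
Highest return per $ first: Support 22 > Finance 20 > Design 11 > Legal 7 > Marketing 6 > R&D 4 > Security 2.
Support: +85 to 90 (cap) → 115 left.
Finance takes 40 more to reach its cap of 45 → 75 left.
Design: +10 to 20 (cap) → 65 left.
Give Legal 50 more to hit its cap of 60 → 15 left.
Marketing has room for 60 more but only 15 remain, so it gets 25.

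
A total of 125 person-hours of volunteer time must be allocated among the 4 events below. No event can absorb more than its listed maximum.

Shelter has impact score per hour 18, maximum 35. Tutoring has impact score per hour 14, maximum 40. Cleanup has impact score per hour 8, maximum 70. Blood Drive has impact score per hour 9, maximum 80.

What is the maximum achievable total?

Order the events by impact score per hour: Shelter 18 > Tutoring 14 > Blood Drive 9 > Cleanup 8.
Shelter takes 35 to reach its cap of 35 — 90 left.
Tutoring takes 40 to reach its cap of 40 — 50 left.
Blood Drive has room for 80 but only 50 remain, so it gets 50.
Total = 18×35 + 14×40 + 9×50 = 1640.

1640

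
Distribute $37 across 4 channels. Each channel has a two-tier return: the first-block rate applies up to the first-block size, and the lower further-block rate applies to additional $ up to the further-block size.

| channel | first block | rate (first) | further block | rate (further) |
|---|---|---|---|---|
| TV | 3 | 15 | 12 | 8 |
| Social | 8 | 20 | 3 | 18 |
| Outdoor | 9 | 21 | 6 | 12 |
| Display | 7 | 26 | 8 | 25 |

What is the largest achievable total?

Treat each block as its own option and order by rate: Display/tier1 26 > Display/tier2 25 > Outdoor/tier1 21 > Social/tier1 20 > Social/tier2 18 > TV/tier1 15 > Outdoor/tier2 12 > TV/tier2 8.
Display/tier1 (26): +7 ; 30 left.
Fill Display tier2 block (8 at 25) ; 22 left.
Fill Outdoor tier1 block (9 at 21) ; 13 left.
Social/tier1 (20): +8 ; 5 left.
Social tier2 at 18: fill all 3 ; 2 left.
TV tier1 at 15: only 2 left, fill 2.
Total = 26×7 + 25×8 + 21×9 + 20×8 + 18×3 + 15×2 = 815.

815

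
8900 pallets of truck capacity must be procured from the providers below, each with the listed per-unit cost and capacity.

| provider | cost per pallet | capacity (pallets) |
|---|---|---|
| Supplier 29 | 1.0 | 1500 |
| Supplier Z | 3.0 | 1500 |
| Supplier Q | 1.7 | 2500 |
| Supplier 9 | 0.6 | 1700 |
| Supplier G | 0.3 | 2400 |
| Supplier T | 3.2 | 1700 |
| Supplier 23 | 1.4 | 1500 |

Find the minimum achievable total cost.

8400

Cheapest first:
Take 2400 from Supplier G at 0.3 → need 6500 more.
Take 1700 from Supplier 9 at 0.6 → need 4800 more.
Take 1500 from Supplier 29 at 1.0 → need 3300 more.
Take 1500 from Supplier 23 at 1.4 → need 1800 more.
Supplier Q (1.7): take the remaining 1800 → done.
Supplier Z, Supplier T: unused.
Cost = 2400×0.3 + 1700×0.6 + 1500×1.0 + 1500×1.4 + 1800×1.7 = 8400.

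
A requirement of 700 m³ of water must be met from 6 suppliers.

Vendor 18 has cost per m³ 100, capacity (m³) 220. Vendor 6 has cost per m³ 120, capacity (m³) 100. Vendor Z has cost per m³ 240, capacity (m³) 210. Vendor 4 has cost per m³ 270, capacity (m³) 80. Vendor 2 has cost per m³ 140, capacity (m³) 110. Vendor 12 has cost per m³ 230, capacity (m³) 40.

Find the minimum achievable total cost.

114400

Cheapest first:
Take 220 from Vendor 18 at 100 ; need 480 more.
Take 100 from Vendor 6 at 120 ; need 380 more.
Vendor 2 (140): use full 110 ; 270 m³ to go.
Take 40 from Vendor 12 at 230 ; need 230 more.
Vendor Z at 240: take all 210 m³ ; 20 still needed.
Vendor 4 at 270: take 20 of its 80 ; requirement met.
Cost = 220×100 + 100×120 + 110×140 + 40×230 + 210×240 + 20×270 = 114400.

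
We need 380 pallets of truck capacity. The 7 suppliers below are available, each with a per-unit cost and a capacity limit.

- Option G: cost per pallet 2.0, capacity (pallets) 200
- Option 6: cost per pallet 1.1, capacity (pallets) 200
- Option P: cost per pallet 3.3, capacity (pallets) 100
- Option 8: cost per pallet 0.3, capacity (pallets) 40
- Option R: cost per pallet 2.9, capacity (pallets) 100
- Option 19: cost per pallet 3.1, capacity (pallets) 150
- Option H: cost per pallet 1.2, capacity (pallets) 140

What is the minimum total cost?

Fill from the cheapest supplier first.
Option 8 (0.3): use full 40 ; 340 pallets to go.
Option 6 (1.1): use full 200 ; 140 pallets to go.
Option H (1.2): use full 140 ; 0 pallets to go.
Option G, Option R, Option 19, Option P: unused.
Cost = 40×0.3 + 200×1.1 + 140×1.2 = 400.

400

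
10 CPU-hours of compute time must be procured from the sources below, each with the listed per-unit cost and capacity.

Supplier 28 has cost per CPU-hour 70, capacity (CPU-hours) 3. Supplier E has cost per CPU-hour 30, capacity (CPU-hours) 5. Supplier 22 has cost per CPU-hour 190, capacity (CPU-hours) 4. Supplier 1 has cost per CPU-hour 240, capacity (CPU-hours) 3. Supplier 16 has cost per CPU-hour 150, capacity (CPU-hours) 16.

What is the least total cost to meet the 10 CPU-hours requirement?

660

Fill from the cheapest source first.
Supplier E at 30: take all 5 CPU-hours — 5 still needed.
Take 3 from Supplier 28 at 70 — need 2 more.
Supplier 16 at 150: take 2 of its 16 — requirement met.
Supplier 22, Supplier 1: unused.
Cost = 5×30 + 3×70 + 2×150 = 660.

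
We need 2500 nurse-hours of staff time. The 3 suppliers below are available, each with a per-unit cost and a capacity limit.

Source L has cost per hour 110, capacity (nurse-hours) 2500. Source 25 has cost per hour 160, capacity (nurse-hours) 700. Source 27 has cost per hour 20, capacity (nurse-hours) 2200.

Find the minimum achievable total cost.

Use suppliers in increasing cost order.
Source 27 (20): use full 2200 → 300 nurse-hours to go.
Source L at 110: take 300 of its 2500 → requirement met.
Source 25: unused.
Cost = 2200×20 + 300×110 = 77000.

77000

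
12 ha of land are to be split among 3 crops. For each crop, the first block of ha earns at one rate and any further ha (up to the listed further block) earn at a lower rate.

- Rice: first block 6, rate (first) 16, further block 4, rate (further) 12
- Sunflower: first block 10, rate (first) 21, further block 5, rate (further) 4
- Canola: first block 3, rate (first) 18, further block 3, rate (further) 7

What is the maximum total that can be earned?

246

Rank every tier by rate: Sunflower/first 21 > Canola/first 18 > Rice/first 16 > Rice/second 12 > Canola/second 7 > Sunflower/second 4.
Sunflower first at 21: fill all 10 — 2 left.
2 remain; put them into Canola first at 18.
Total = 21×10 + 18×2 = 246.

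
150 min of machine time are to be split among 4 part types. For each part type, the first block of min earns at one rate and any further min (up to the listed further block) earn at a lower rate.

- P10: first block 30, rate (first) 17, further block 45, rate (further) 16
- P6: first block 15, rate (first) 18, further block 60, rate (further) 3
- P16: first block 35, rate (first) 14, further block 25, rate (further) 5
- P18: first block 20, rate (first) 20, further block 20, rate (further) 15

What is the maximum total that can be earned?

Rank every tier by rate: P18/T1 20 > P6/T1 18 > P10/T1 17 > P10/T2 16 > P18/T2 15 > P16/T1 14 > P16/T2 5 > P6/T2 3.
Fill P18 T1 block (20 at 20) — 130 left.
Fill P6 T1 block (15 at 18) — 115 left.
P10/T1 (17): +30 — 85 left.
P10/T2 (16): +45 — 40 left.
P18/T2 (15): +20 — 20 left.
P16 T1 at 14: only 20 left, fill 20.
Total = 20×20 + 18×15 + 17×30 + 16×45 + 15×20 + 14×20 = 2480.

2480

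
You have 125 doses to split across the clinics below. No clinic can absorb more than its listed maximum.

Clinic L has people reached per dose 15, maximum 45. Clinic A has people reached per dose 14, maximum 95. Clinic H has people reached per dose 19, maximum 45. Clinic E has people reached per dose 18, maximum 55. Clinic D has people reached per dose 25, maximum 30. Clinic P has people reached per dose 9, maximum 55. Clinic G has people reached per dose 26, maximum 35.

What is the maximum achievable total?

Rank by people reached per dose: Clinic G 26 > Clinic D 25 > Clinic H 19 > Clinic E 18 > Clinic L 15 > Clinic A 14 > Clinic P 9.
Clinic G: +35 to 35 (cap) ; 90 left.
Clinic D takes 30 to reach its cap of 30 ; 60 left.
Give Clinic H 45 to hit its cap of 45 ; 15 left.
Only 15 left; Clinic E takes them to reach 15.
Total = 19×45 + 18×15 + 25×30 + 26×35 = 2785.

2785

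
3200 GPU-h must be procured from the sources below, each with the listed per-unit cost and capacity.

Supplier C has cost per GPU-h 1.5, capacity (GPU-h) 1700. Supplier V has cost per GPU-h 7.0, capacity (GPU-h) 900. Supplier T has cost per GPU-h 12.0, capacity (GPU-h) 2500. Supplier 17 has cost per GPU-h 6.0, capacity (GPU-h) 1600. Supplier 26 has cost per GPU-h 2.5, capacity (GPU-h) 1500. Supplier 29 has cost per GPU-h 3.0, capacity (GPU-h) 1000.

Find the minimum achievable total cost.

Use sources in increasing cost order.
Supplier C (1.5): use full 1700 ; 1500 GPU-h to go.
Supplier 26 (2.5): use full 1500 ; 0 GPU-h to go.
Supplier 29, Supplier 17, Supplier V, Supplier T: unused.
Cost = 1700×1.5 + 1500×2.5 = 6300.

6300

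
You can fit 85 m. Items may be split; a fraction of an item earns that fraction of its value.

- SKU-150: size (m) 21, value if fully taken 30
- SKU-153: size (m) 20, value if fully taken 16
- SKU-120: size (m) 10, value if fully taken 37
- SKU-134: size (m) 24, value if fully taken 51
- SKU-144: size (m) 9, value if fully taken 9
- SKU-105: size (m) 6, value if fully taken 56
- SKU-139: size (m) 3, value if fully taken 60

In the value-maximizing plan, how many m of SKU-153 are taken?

12

Sort by value density: SKU-139 60/3≈20, SKU-105 56/6≈9.33, SKU-120 37/10≈3.7, SKU-134 51/24≈2.12, SKU-150 30/21≈1.43, SKU-144 9/9≈1, SKU-153 16/20≈0.8.
SKU-139: take in full, 3 m for value 60 — 82 left.
All 6 m of SKU-105 fit (value 56) — 76 remain.
Take all of SKU-120 (10 m, value 37) — 66 m left.
SKU-134: take in full, 24 m for value 51 — 42 left.
Take all of SKU-150 (21 m, value 30) — 21 m left.
SKU-144: take in full, 9 m for value 9 — 12 left.
12 m left: a 12/20 share of SKU-153 gives 16×12/20 = 9.6.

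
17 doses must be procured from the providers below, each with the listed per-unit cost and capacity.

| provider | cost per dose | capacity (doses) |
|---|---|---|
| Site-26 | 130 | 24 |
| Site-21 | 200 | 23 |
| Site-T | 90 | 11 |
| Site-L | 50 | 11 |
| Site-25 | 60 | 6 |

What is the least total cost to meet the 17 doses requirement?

Use providers in increasing cost order.
Site-L (50): use full 11 ; 6 doses to go.
Take 6 from Site-25 at 60 ; need 0 more.
Site-T, Site-26, Site-21: unused.
Cost = 11×50 + 6×60 = 910.

910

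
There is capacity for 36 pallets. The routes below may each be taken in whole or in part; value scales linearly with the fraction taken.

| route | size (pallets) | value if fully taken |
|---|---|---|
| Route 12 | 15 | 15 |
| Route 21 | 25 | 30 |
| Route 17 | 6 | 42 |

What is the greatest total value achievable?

77

Rank by value-to-size ratio: Route 17 42/6≈7, Route 21 30/25≈1.2, Route 12 15/15≈1.
All 6 pallets of Route 17 fit (value 42) — 30 remain.
Take all of Route 21 (25 pallets, value 30) — 5 pallets left.
5 pallets left: a 5/15 share of Route 12 gives 15×5/15 = 5.
Total value = 77.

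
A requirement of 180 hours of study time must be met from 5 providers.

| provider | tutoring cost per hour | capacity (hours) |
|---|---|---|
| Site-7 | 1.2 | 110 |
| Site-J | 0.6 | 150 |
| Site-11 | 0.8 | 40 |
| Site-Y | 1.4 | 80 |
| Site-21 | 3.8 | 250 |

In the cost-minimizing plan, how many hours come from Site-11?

Use providers in increasing cost order.
Take 150 from Site-J at 0.6 — need 30 more.
Take 30 from Site-11 at 0.8 to finish.
Site-7, Site-Y, Site-21: unused.

30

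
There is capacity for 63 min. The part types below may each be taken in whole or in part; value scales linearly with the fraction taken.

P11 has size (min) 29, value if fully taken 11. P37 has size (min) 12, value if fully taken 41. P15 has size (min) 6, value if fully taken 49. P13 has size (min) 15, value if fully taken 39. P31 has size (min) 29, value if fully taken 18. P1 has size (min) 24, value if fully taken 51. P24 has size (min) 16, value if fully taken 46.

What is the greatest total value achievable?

204.75

Rank by value-to-size ratio: P15 49/6≈8.17, P37 41/12≈3.42, P24 46/16≈2.88, P13 39/15≈2.6, P1 51/24≈2.12, P31 18/29≈0.621, P11 11/29≈0.379.
P15: take in full, 6 min for value 49 — 57 left.
P37: take in full, 12 min for value 41 — 45 left.
P24: take in full, 16 min for value 46 — 29 left.
Take all of P13 (15 min, value 39) — 14 min left.
14 min left: a 14/24 share of P1 gives 51×14/24 = 29.75.
Total value = 204.75.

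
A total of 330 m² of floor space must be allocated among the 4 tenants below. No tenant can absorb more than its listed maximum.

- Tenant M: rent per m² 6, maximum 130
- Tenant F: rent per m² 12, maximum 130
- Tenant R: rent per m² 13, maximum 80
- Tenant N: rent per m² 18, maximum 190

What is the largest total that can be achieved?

Order the tenants by rent per m²: Tenant N 18 > Tenant R 13 > Tenant F 12 > Tenant M 6.
Tenant N takes 190 to reach its cap of 190 → 140 left.
Tenant R: +80 to 80 (cap) → 60 left.
Only 60 left; Tenant F takes them to reach 60.
Total = 12×60 + 13×80 + 18×190 = 5180.

5180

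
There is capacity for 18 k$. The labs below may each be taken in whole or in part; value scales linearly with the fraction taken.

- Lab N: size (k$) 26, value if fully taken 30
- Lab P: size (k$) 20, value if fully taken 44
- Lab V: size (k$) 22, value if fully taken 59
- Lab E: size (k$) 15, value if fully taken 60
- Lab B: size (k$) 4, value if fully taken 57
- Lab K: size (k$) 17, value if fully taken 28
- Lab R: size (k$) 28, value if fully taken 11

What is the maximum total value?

Rank by value-to-size ratio: Lab B 57/4≈14.2, Lab E 60/15≈4, Lab V 59/22≈2.68, Lab P 44/20≈2.2, Lab K 28/17≈1.65, Lab N 30/26≈1.15, Lab R 11/28≈0.393.
Take all of Lab B (4 k$, value 57) → 14 k$ left.
14 k$ left: a 14/15 share of Lab E gives 60×14/15 = 56.
Total value = 113.

113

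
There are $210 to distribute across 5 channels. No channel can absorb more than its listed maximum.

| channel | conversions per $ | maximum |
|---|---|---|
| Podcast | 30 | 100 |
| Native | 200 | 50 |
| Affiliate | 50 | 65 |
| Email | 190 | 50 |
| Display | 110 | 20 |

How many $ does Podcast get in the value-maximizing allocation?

25

Order the channels by conversions per $: Native 200 > Email 190 > Display 110 > Affiliate 50 > Podcast 30.
Native: +50 to 50 (cap) — 160 left.
Email takes 50 to reach its cap of 50 — 110 left.
Give Display 20 to hit its cap of 20 — 90 left.
Affiliate takes 65 to reach its cap of 65 — 25 left.
Only 25 left; Podcast takes them to reach 25.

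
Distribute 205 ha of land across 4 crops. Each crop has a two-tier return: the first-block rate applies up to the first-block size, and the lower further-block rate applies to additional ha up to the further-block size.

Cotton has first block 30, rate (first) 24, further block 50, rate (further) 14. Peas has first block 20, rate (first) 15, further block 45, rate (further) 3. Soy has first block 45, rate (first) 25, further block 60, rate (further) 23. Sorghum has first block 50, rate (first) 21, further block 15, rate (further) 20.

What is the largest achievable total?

Order all 8 blocks by rate: Soy/first 25 > Cotton/first 24 > Soy/second 23 > Sorghum/first 21 > Sorghum/second 20 > Peas/first 15 > Cotton/second 14 > Peas/second 3.
Soy/first (25): +45 ; 160 left.
Fill Cotton first block (30 at 24) ; 130 left.
Fill Soy second block (60 at 23) ; 70 left.
Sorghum first at 21: fill all 50 ; 20 left.
Sorghum second at 20: fill all 15 ; 5 left.
Peas/first: +5 of 20 at 15; pool empty.
Total = 25×45 + 24×30 + 23×60 + 21×50 + 20×15 + 15×5 = 4650.

4650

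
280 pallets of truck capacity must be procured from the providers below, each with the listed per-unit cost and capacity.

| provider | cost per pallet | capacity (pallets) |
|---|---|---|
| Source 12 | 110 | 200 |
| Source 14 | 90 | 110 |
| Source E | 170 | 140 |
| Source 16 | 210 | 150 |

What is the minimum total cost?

28600

Use providers in increasing cost order.
Take 110 from Source 14 at 90 — need 170 more.
Source 12 (110): take the remaining 170 — done.
Source E, Source 16: unused.
Cost = 110×90 + 170×110 = 28600.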